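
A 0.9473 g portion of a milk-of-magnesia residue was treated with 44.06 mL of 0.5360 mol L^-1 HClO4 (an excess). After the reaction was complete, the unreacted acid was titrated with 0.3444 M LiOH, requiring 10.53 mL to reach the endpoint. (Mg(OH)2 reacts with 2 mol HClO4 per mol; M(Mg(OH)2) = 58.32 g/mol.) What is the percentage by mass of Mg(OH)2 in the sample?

61.5%

Total n(HClO4) added = 0.5360 x 0.04406 = 0.02362 mol.
n(LiOH) used = 0.3444 x 0.01053 = 0.003627 mol, which equals the excess n(HClO4).
So n(HClO4) consumed by the sample = 0.02362 - 0.003627 = 0.01999 mol.
n(Mg(OH)2) = 0.01999 / 2 = 0.009995 mol.
mass Mg(OH)2 = 0.009995 x 58.32 = 0.5829 g, so %Mg(OH)2 = 0.5829/0.9473 x 100 = 61.5%.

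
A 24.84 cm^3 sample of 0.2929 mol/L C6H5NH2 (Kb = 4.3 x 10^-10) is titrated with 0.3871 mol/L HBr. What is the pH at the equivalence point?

n(C6H5NH2) = 0.2929 x 0.02484 = 0.007276 mol; V(HBr) at equivalence = 0.007276/0.3871 = 0.01880 L.
At equivalence the base is fully converted to C6H5NH3+; total volume = 0.04364 L, so [C6H5NH3+] = 0.007276/0.04364 = 0.1667 M.
Ka(C6H5NH3+) = Kw/Kb = 1.0e-14 / 4.3 x 10^-10 = 2.33e-5.
[H^+] = sqrt(Ka x [C6H5NH3+]) = sqrt(2.33e-5 x 0.1667) = 0.00197 M.
pH = -log(0.00197) = 2.71.

2.71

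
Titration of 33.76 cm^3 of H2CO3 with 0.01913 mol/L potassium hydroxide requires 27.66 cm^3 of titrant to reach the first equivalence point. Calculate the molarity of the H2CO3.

n(KOH) = 0.01913 x 0.02766 = 0.0005291 mol.
At the first equivalence point, 1 mol OH^- react per mol H2CO3, so n(H2CO3) = 0.0005291 / 1 = 0.0005291 mol.
[H2CO3] = 0.0005291 / 0.03376 L = 0.0157 M.

0.0157 M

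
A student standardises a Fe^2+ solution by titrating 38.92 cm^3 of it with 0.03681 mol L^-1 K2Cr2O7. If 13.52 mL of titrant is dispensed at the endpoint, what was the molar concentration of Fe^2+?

0.0767 M

n(K2Cr2O7) = 0.03681 x 0.01352 = 0.0004977 mol.
From the balanced equation, 1 mol K2Cr2O7 reacts with 6 mol Fe^2+, so n(Fe^2+) = 0.0004977 x 6/1 = 0.002986 mol.
[Fe^2+] = 0.002986 / 0.03892 L = 0.0767 M.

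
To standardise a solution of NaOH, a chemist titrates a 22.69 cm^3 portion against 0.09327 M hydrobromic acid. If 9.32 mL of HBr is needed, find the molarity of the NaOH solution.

n(HBr) delivered = 0.09327 x 0.009320 = 0.0008693 mol.
For a 1:1 reaction, n(NaOH) = 0.0008693 mol.
[NaOH] = 0.0008693 mol / 0.02269 L = 0.0383 M.

0.0383 M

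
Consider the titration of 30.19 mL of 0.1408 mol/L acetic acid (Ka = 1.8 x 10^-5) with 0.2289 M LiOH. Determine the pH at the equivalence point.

n(CH3COOH) = 0.1408 x 0.03019 = 0.004251 mol; V(LiOH) at equivalence = 0.004251/0.2289 = 0.01857 L.
At equivalence all the acid is converted to CH3COO-; total volume = 0.03019 + 0.01857 = 0.04876 L, so [CH3COO-] = 0.004251/0.04876 = 0.08718 M.
Kb = Kw/Ka = 1.0e-14 / 1.8 x 10^-5 = 5.56e-10.
[OH^-] = sqrt(Kb x [CH3COO-]) = sqrt(5.56e-10 x 0.08718) = 6.96e-6 M.
pOH = 5.16, so pH = 14.00 - 5.16 = 8.84.

8.84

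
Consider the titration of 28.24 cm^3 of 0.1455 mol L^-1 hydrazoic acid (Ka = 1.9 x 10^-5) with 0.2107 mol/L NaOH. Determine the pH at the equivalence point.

8.83

n(HN3) = 0.1455 x 0.02824 = 0.004109 mol; V(NaOH) at equivalence = 0.004109/0.2107 = 0.01950 L.
At equivalence all the acid is converted to N3-; total volume = 0.02824 + 0.01950 = 0.04774 L, so [N3-] = 0.004109/0.04774 = 0.08607 M.
Kb = Kw/Ka = 1.0e-14 / 1.9 x 10^-5 = 5.26e-10.
[OH^-] = sqrt(Kb x [N3-]) = sqrt(5.26e-10 x 0.08607) = 6.73e-6 M.
pOH = 5.17, so pH = 14.00 - 5.17 = 8.83.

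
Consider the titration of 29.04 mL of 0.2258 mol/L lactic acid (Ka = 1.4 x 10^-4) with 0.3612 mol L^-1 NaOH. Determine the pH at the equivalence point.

8.50

n(HC3H5O3) = 0.2258 x 0.02904 = 0.006557 mol; V(NaOH) at equivalence = 0.006557/0.3612 = 0.01815 L.
At equivalence all the acid is converted to C3H5O3-; total volume = 0.02904 + 0.01815 = 0.04719 L, so [C3H5O3-] = 0.006557/0.04719 = 0.1389 M.
Kb = Kw/Ka = 1.0e-14 / 1.4 x 10^-4 = 7.14e-11.
[OH^-] = sqrt(Kb x [C3H5O3-]) = sqrt(7.14e-11 x 0.1389) = 3.15e-6 M.
pOH = 5.50, so pH = 14.00 - 5.50 = 8.50.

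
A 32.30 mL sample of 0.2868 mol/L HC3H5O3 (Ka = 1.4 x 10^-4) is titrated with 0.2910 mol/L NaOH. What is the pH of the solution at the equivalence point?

8.51

n(HC3H5O3) = 0.2868 x 0.03230 = 0.009264 mol; V(NaOH) at equivalence = 0.009264/0.2910 = 0.03183 L.
At equivalence all the acid is converted to C3H5O3-; total volume = 0.03230 + 0.03183 = 0.06413 L, so [C3H5O3-] = 0.009264/0.06413 = 0.1444 M.
Kb = Kw/Ka = 1.0e-14 / 1.4 x 10^-4 = 7.14e-11.
[OH^-] = sqrt(Kb x [C3H5O3-]) = sqrt(7.14e-11 x 0.1444) = 3.21e-6 M.
pOH = 5.49, so pH = 14.00 - 5.49 = 8.51.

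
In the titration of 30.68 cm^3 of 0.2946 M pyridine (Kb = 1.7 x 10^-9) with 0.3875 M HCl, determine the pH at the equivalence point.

n(C5H5N) = 0.2946 x 0.03068 = 0.009038 mol; V(HCl) at equivalence = 0.009038/0.3875 = 0.02332 L.
At equivalence the base is fully converted to C5H5NH+; total volume = 0.05400 L, so [C5H5NH+] = 0.009038/0.05400 = 0.1674 M.
Ka(C5H5NH+) = Kw/Kb = 1.0e-14 / 1.7 x 10^-9 = 5.88e-6.
[H^+] = sqrt(Ka x [C5H5NH+]) = sqrt(5.88e-6 x 0.1674) = 0.000992 M.
pH = -log(0.000992) = 3.00.

3.00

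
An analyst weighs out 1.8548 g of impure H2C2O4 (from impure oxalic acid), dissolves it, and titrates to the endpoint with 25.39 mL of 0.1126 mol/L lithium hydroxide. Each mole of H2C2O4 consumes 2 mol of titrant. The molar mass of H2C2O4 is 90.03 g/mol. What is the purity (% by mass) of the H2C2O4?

n(LiOH) = 0.1126 x 0.02539 = 0.002859 mol.
n(H2C2O4) = 0.002859 / 2 = 0.001429 mol.
mass of H2C2O4 = 0.001429 x 90.03 = 0.1287 g.
% purity = 0.1287 / 1.8548 x 100 = 6.94%.

6.94%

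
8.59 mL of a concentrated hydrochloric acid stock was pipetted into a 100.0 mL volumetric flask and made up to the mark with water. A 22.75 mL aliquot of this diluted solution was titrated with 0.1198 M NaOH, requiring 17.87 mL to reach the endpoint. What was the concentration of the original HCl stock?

1.10 M

n(NaOH) = 0.1198 x 0.01787 = 0.002141 mol.
n(HCl) in the aliquot = 0.002141 mol.
[diluted HCl] = 0.002141 / 0.02275 = 0.09410 M.
Dilution factor = 100.0/8.590 = 11.64, so [stock] = 0.09410 x 11.64 = 1.10 M.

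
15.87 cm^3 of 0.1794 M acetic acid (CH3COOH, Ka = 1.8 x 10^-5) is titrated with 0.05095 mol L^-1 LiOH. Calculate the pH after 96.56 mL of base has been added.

n(acid) = 0.1794 x 0.01587 = 0.002847 mol; n(LiOH) added = 0.05095 x 0.09656 = 0.004920 mol.
Base is in excess by 0.004920 - 0.002847 = 0.002073 mol in a total volume of 0.1124 L.
[OH^-] = 0.002073/0.1124 = 0.01844 M, so pOH = 1.73 and pH = 14.00 - 1.73 = 12.27.

12.27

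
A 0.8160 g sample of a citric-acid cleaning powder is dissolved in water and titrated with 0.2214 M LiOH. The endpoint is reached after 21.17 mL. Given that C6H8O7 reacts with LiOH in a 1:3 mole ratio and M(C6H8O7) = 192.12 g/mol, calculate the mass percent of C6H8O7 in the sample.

36.8%

n(LiOH) = 0.2214 x 0.02117 = 0.004687 mol.
n(C6H8O7) = 0.004687 / 3 = 0.001562 mol.
mass of C6H8O7 = 0.001562 x 192.12 = 0.3002 g.
% purity = 0.3002 / 0.8160 x 100 = 36.8%.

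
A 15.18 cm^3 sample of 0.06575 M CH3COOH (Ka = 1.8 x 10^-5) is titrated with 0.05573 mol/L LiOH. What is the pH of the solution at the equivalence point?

n(CH3COOH) = 0.06575 x 0.01518 = 0.0009981 mol; V(LiOH) at equivalence = 0.0009981/0.05573 = 0.01791 L.
At equivalence all the acid is converted to CH3COO-; total volume = 0.01518 + 0.01791 = 0.03309 L, so [CH3COO-] = 0.0009981/0.03309 = 0.03016 M.
Kb = Kw/Ka = 1.0e-14 / 1.8 x 10^-5 = 5.56e-10.
[OH^-] = sqrt(Kb x [CH3COO-]) = sqrt(5.56e-10 x 0.03016) = 4.09e-6 M.
pOH = 5.39, so pH = 14.00 - 5.39 = 8.61.

8.61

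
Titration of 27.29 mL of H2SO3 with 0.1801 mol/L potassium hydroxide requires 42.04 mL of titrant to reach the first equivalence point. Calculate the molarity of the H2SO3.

n(KOH) = 0.1801 x 0.04204 = 0.007571 mol.
At the first equivalence point, 1 mol OH^- react per mol H2SO3, so n(H2SO3) = 0.007571 / 1 = 0.007571 mol.
[H2SO3] = 0.007571 / 0.02729 L = 0.277 M.

0.277 M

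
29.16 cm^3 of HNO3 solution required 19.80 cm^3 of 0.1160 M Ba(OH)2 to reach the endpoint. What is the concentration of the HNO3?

n(Ba(OH)2) delivered = 0.1160 x 0.01980 = 0.002297 mol.
The reaction is 2 HNO3 + 1 Ba(OH)2, so n(HNO3) = 0.002297 x 2/1 = 0.004594 mol.
[HNO3] = 0.004594 mol / 0.02916 L = 0.158 M.

0.158 M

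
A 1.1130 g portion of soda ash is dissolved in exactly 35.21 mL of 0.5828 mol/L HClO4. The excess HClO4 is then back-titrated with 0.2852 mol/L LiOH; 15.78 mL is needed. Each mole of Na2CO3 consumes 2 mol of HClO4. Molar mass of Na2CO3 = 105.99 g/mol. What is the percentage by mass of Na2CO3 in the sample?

Total n(HClO4) added = 0.5828 x 0.03521 = 0.02052 mol.
n(LiOH) used = 0.2852 x 0.01578 = 0.004500 mol, which equals the excess n(HClO4).
So n(HClO4) consumed by the sample = 0.02052 - 0.004500 = 0.01602 mol.
n(Na2CO3) = 0.01602 / 2 = 0.008010 mol.
mass Na2CO3 = 0.008010 x 105.99 = 0.8490 g, so %Na2CO3 = 0.8490/1.1130 x 100 = 76.3%.

76.3%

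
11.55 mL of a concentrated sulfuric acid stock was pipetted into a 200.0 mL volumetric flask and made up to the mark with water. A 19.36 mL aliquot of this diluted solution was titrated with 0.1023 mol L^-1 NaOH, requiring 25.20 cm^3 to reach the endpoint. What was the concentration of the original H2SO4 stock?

1.15 M

n(NaOH) = 0.1023 x 0.02520 = 0.002578 mol.
n(H2SO4) in the aliquot = 0.002578 x 1/2 = 0.001289 mol.
[diluted H2SO4] = 0.001289 / 0.01936 = 0.06658 M.
Dilution factor = 200.0/11.55 = 17.32, so [stock] = 0.06658 x 17.32 = 1.15 M.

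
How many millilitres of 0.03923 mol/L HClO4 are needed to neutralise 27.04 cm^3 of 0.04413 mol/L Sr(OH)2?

60.8 mL

n(Sr(OH)2) = 0.04413 mol/L x 0.02704 L = 0.001193 mol.
The neutralisation is 1 Sr(OH)2 : 2 HClO4, so n(HClO4) = 0.001193 x 2/1 = 0.002387 mol.
V(HClO4) = 0.002387 / 0.03923 = 0.06083 L = 60.8 mL.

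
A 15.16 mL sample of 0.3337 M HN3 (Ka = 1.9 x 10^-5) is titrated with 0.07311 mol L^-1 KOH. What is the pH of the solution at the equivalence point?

n(HN3) = 0.3337 x 0.01516 = 0.005059 mol; V(KOH) at equivalence = 0.005059/0.07311 = 0.06920 L.
At equivalence all the acid is converted to N3-; total volume = 0.01516 + 0.06920 = 0.08436 L, so [N3-] = 0.005059/0.08436 = 0.05997 M.
Kb = Kw/Ka = 1.0e-14 / 1.9 x 10^-5 = 5.26e-10.
[OH^-] = sqrt(Kb x [N3-]) = sqrt(5.26e-10 x 0.05997) = 5.62e-6 M.
pOH = 5.25, so pH = 14.00 - 5.25 = 8.75.

8.75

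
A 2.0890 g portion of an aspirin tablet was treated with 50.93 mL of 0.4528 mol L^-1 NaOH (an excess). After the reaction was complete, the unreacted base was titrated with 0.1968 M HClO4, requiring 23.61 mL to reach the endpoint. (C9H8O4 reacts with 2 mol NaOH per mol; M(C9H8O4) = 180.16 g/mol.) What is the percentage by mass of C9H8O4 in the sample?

79.4%

Total n(NaOH) added = 0.4528 x 0.05093 = 0.02306 mol.
n(HClO4) used = 0.1968 x 0.02361 = 0.004646 mol, which equals the excess n(NaOH).
So n(NaOH) consumed by the sample = 0.02306 - 0.004646 = 0.01841 mol.
n(C9H8O4) = 0.01841 / 2 = 0.009207 mol.
mass C9H8O4 = 0.009207 x 180.16 = 1.659 g, so %C9H8O4 = 1.659/2.0890 x 100 = 79.4%.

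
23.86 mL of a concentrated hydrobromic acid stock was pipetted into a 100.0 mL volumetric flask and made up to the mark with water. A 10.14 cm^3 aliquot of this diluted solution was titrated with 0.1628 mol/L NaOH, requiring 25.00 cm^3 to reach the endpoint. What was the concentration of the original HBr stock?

n(NaOH) = 0.1628 x 0.02500 = 0.004070 mol.
n(HBr) in the aliquot = 0.004070 mol.
[diluted HBr] = 0.004070 / 0.01014 = 0.4014 M.
Dilution factor = 100.0/23.86 = 4.191, so [stock] = 0.4014 x 4.191 = 1.68 M.

1.68 M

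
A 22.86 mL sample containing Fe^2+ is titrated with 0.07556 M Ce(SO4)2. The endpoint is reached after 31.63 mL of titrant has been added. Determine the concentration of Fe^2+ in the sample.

0.105 M

n(Ce(SO4)2) = 0.07556 x 0.03163 = 0.002390 mol.
From the balanced equation, 1 mol Ce(SO4)2 reacts with 1 mol Fe^2+, so n(Fe^2+) = 0.002390 x 1/1 = 0.002390 mol.
[Fe^2+] = 0.002390 / 0.02286 L = 0.105 M.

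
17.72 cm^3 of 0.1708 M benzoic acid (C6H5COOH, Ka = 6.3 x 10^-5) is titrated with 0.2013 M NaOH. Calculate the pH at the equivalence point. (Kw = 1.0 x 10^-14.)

n(C6H5COOH) = 0.1708 x 0.01772 = 0.003027 mol; V(NaOH) at equivalence = 0.003027/0.2013 = 0.01504 L.
At equivalence all the acid is converted to C6H5COO-; total volume = 0.01772 + 0.01504 = 0.03276 L, so [C6H5COO-] = 0.003027/0.03276 = 0.09240 M.
Kb = Kw/Ka = 1.0e-14 / 6.3 x 10^-5 = 1.59e-10.
[OH^-] = sqrt(Kb x [C6H5COO-]) = sqrt(1.59e-10 x 0.09240) = 3.83e-6 M.
pOH = 5.42, so pH = 14.00 - 5.42 = 8.58.

8.58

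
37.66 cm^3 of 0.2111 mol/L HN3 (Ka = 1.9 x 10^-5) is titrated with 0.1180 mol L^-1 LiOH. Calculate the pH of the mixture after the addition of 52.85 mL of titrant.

Initial n(HN3) = 0.2111 x 0.03766 = 0.007950 mol.
n(LiOH) added = 0.1180 x 0.05285 = 0.006236 mol, converting that many moles of HN3 to N3-.
Remaining n(HN3) = 0.001714 mol; n(N3-) = 0.006236 mol.
By Henderson-Hasselbalch, pH = pKa + log([A^-]/[HA]) = 4.72 + log(0.006236/0.001714) = 4.72 + (+0.56) = 5.28.

5.28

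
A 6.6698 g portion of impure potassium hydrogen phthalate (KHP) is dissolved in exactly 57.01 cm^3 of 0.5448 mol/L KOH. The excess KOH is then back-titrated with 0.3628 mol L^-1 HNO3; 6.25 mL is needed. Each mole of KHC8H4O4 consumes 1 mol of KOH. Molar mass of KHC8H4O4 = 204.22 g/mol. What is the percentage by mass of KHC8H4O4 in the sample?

88.2%

Total n(KOH) added = 0.5448 x 0.05701 = 0.03106 mol.
n(HNO3) used = 0.3628 x 0.006250 = 0.002267 mol, which equals the excess n(KOH).
So n(KOH) consumed by the sample = 0.03106 - 0.002267 = 0.02879 mol.
n(KHC8H4O4) = 0.02879 / 1 = 0.02879 mol.
mass KHC8H4O4 = 0.02879 x 204.22 = 5.880 g, so %KHC8H4O4 = 5.880/6.6698 x 100 = 88.2%.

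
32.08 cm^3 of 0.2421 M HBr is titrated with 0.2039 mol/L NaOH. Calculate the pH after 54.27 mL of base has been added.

n(acid) = 0.2421 x 0.03208 = 0.007767 mol; n(NaOH) added = 0.2039 x 0.05427 = 0.01107 mol.
Base is in excess by 0.01107 - 0.007767 = 0.003299 mol in a total volume of 0.08635 L.
[OH^-] = 0.003299/0.08635 = 0.03821 M, so pOH = 1.42 and pH = 14.00 - 1.42 = 12.58.

12.58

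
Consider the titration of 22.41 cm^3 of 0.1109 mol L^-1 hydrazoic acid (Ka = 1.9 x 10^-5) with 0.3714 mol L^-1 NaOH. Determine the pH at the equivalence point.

8.83

n(HN3) = 0.1109 x 0.02241 = 0.002485 mol; V(NaOH) at equivalence = 0.002485/0.3714 = 0.006692 L.
At equivalence all the acid is converted to N3-; total volume = 0.02241 + 0.006692 = 0.02910 L, so [N3-] = 0.002485/0.02910 = 0.08540 M.
Kb = Kw/Ka = 1.0e-14 / 1.9 x 10^-5 = 5.26e-10.
[OH^-] = sqrt(Kb x [N3-]) = sqrt(5.26e-10 x 0.08540) = 6.70e-6 M.
pOH = 5.17, so pH = 14.00 - 5.17 = 8.83.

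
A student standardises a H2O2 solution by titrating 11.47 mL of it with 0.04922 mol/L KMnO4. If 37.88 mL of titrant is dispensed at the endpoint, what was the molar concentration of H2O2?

n(KMnO4) = 0.04922 x 0.03788 = 0.001864 mol.
From the balanced equation, 2 mol KMnO4 reacts with 5 mol H2O2, so n(H2O2) = 0.001864 x 5/2 = 0.004661 mol.
[H2O2] = 0.004661 / 0.01147 L = 0.406 M.

0.406 M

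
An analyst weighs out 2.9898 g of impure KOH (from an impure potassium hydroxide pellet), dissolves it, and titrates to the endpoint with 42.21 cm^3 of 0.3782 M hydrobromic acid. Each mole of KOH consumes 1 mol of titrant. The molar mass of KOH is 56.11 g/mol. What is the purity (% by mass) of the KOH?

n(HBr) = 0.3782 x 0.04221 = 0.01596 mol.
n(KOH) = 0.01596 / 1 = 0.01596 mol.
mass of KOH = 0.01596 x 56.11 = 0.8957 g.
% purity = 0.8957 / 2.9898 x 100 = 30.0%.

30.0%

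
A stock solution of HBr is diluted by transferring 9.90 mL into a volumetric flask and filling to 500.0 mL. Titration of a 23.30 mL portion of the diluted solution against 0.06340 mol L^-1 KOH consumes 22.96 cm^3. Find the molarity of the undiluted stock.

n(KOH) = 0.06340 x 0.02296 = 0.001456 mol.
n(HBr) in the aliquot = 0.001456 mol.
[diluted HBr] = 0.001456 / 0.02330 = 0.06247 M.
Dilution factor = 500.0/9.900 = 50.51, so [stock] = 0.06247 x 50.51 = 3.16 M.

3.16 M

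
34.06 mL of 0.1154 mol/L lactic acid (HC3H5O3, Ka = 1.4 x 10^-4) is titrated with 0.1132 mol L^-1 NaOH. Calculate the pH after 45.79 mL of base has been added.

12.20

n(acid) = 0.1154 x 0.03406 = 0.003931 mol; n(NaOH) added = 0.1132 x 0.04579 = 0.005183 mol.
Base is in excess by 0.005183 - 0.003931 = 0.001253 mol in a total volume of 0.07985 L.
[OH^-] = 0.001253/0.07985 = 0.01569 M, so pOH = 1.80 and pH = 14.00 - 1.80 = 12.20.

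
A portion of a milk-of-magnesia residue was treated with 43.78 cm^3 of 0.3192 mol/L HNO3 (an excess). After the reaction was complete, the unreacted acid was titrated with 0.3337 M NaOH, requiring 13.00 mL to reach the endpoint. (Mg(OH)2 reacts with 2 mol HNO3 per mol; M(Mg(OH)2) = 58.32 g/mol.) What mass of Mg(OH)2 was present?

0.281 g

Total n(HNO3) added = 0.3192 x 0.04378 = 0.01397 mol.
n(NaOH) used = 0.3337 x 0.01300 = 0.004338 mol, which equals the excess n(HNO3).
So n(HNO3) consumed by the sample = 0.01397 - 0.004338 = 0.009636 mol.
n(Mg(OH)2) = 0.009636 / 2 = 0.004818 mol.
mass = 0.004818 mol x 58.32 g/mol = 0.281 g.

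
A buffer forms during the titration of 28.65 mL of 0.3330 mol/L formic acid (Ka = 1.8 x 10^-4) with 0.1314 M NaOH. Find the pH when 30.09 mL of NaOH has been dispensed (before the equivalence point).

3.59

Initial n(HCOOH) = 0.3330 x 0.02865 = 0.009540 mol.
n(NaOH) added = 0.1314 x 0.03009 = 0.003954 mol, converting that many moles of HCOOH to HCOO-.
Remaining n(HCOOH) = 0.005587 mol; n(HCOO-) = 0.003954 mol.
By Henderson-Hasselbalch, pH = pKa + log([A^-]/[HA]) = 3.74 + log(0.003954/0.005587) = 3.74 + (-0.15) = 3.59.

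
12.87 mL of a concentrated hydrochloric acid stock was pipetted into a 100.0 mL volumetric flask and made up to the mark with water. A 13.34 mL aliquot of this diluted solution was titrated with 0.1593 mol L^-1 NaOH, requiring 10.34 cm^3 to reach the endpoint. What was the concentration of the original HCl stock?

n(NaOH) = 0.1593 x 0.01034 = 0.001647 mol.
n(HCl) in the aliquot = 0.001647 mol.
[diluted HCl] = 0.001647 / 0.01334 = 0.1235 M.
Dilution factor = 100.0/12.87 = 7.770, so [stock] = 0.1235 x 7.770 = 0.959 M.

0.959 M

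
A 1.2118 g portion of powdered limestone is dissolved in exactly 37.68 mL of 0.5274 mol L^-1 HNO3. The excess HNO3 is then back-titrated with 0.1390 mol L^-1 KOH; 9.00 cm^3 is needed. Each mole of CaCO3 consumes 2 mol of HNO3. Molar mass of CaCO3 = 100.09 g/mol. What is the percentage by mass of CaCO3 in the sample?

Total n(HNO3) added = 0.5274 x 0.03768 = 0.01987 mol.
n(KOH) used = 0.1390 x 0.009000 = 0.001251 mol, which equals the excess n(HNO3).
So n(HNO3) consumed by the sample = 0.01987 - 0.001251 = 0.01862 mol.
n(CaCO3) = 0.01862 / 2 = 0.009311 mol.
mass CaCO3 = 0.009311 x 100.09 = 0.9319 g, so %CaCO3 = 0.9319/1.2118 x 100 = 76.9%.

76.9%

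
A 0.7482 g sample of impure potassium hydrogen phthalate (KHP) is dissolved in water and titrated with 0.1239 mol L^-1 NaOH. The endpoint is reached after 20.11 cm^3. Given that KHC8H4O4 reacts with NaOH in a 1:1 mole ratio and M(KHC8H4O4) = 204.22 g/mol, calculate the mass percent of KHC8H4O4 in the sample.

68.0%

n(NaOH) = 0.1239 x 0.02011 = 0.002492 mol.
n(KHC8H4O4) = 0.002492 / 1 = 0.002492 mol.
mass of KHC8H4O4 = 0.002492 x 204.22 = 0.5088 g.
% purity = 0.5088 / 0.7482 x 100 = 68.0%.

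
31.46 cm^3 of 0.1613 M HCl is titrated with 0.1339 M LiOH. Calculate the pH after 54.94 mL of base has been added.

12.42

n(acid) = 0.1613 x 0.03146 = 0.005074 mol; n(LiOH) added = 0.1339 x 0.05494 = 0.007356 mol.
Base is in excess by 0.007356 - 0.005074 = 0.002282 mol in a total volume of 0.08640 L.
[OH^-] = 0.002282/0.08640 = 0.02641 M, so pOH = 1.58 and pH = 14.00 - 1.58 = 12.42.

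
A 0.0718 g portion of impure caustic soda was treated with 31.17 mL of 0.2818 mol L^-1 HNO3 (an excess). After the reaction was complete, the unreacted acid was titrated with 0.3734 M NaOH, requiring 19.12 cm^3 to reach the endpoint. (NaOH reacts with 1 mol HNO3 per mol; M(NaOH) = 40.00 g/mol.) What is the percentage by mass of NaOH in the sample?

91.6%

Total n(HNO3) added = 0.2818 x 0.03117 = 0.008784 mol.
n(NaOH) used = 0.3734 x 0.01912 = 0.007139 mol, which equals the excess n(HNO3).
So n(HNO3) consumed by the sample = 0.008784 - 0.007139 = 0.001644 mol.
n(NaOH) = 0.001644 / 1 = 0.001644 mol.
mass NaOH = 0.001644 x 40.00 = 0.06577 g, so %NaOH = 0.06577/0.0718 x 100 = 91.6%.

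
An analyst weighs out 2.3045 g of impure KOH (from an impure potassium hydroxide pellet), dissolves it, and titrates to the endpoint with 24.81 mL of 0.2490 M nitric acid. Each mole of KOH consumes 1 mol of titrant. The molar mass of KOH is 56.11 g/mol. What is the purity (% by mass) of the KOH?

n(HNO3) = 0.2490 x 0.02481 = 0.006178 mol.
n(KOH) = 0.006178 / 1 = 0.006178 mol.
mass of KOH = 0.006178 x 56.11 = 0.3466 g.
% purity = 0.3466 / 2.3045 x 100 = 15.0%.

15.0%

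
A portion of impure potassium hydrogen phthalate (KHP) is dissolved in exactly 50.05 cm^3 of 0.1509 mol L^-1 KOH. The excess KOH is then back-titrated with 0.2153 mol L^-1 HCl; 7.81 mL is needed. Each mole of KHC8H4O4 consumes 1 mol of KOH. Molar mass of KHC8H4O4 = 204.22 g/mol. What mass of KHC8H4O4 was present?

Total n(KOH) added = 0.1509 x 0.05005 = 0.007553 mol.
n(HCl) used = 0.2153 x 0.007810 = 0.001681 mol, which equals the excess n(KOH).
So n(KOH) consumed by the sample = 0.007553 - 0.001681 = 0.005871 mol.
n(KHC8H4O4) = 0.005871 / 1 = 0.005871 mol.
mass = 0.005871 mol x 204.22 g/mol = 1.20 g.

1.20 g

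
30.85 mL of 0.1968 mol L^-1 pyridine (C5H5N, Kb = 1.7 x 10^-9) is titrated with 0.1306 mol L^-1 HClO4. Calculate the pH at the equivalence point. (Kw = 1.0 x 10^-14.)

3.17

n(C5H5N) = 0.1968 x 0.03085 = 0.006071 mol; V(HClO4) at equivalence = 0.006071/0.1306 = 0.04649 L.
At equivalence the base is fully converted to C5H5NH+; total volume = 0.07734 L, so [C5H5NH+] = 0.006071/0.07734 = 0.07850 M.
Ka(C5H5NH+) = Kw/Kb = 1.0e-14 / 1.7 x 10^-9 = 5.88e-6.
[H^+] = sqrt(Ka x [C5H5NH+]) = sqrt(5.88e-6 x 0.07850) = 0.000680 M.
pH = -log(0.000680) = 3.17.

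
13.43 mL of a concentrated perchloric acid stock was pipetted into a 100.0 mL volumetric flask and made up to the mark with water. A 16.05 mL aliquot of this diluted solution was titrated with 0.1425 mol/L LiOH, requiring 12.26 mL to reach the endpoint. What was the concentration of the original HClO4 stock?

0.811 M

n(LiOH) = 0.1425 x 0.01226 = 0.001747 mol.
n(HClO4) in the aliquot = 0.001747 mol.
[diluted HClO4] = 0.001747 / 0.01605 = 0.1089 M.
Dilution factor = 100.0/13.43 = 7.446, so [stock] = 0.1089 x 7.446 = 0.811 M.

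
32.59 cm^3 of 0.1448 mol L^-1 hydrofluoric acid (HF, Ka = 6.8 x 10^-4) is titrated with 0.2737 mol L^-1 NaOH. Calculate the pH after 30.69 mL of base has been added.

12.76

n(acid) = 0.1448 x 0.03259 = 0.004719 mol; n(NaOH) added = 0.2737 x 0.03069 = 0.008400 mol.
Base is in excess by 0.008400 - 0.004719 = 0.003681 mol in a total volume of 0.06328 L.
[OH^-] = 0.003681/0.06328 = 0.05817 M, so pOH = 1.24 and pH = 14.00 - 1.24 = 12.76.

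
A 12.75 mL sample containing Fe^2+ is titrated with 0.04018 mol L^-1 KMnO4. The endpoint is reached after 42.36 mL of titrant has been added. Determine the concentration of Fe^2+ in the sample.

0.667 M

n(KMnO4) = 0.04018 x 0.04236 = 0.001702 mol.
From the balanced equation, 1 mol KMnO4 reacts with 5 mol Fe^2+, so n(Fe^2+) = 0.001702 x 5/1 = 0.008510 mol.
[Fe^2+] = 0.008510 / 0.01275 L = 0.667 M.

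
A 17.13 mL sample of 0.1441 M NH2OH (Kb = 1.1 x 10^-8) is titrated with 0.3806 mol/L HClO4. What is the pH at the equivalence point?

n(NH2OH) = 0.1441 x 0.01713 = 0.002468 mol; V(HClO4) at equivalence = 0.002468/0.3806 = 0.006486 L.
At equivalence the base is fully converted to NH3OH+; total volume = 0.02362 L, so [NH3OH+] = 0.002468/0.02362 = 0.1045 M.
Ka(NH3OH+) = Kw/Kb = 1.0e-14 / 1.1 x 10^-8 = 9.09e-7.
[H^+] = sqrt(Ka x [NH3OH+]) = sqrt(9.09e-7 x 0.1045) = 0.000308 M.
pH = -log(0.000308) = 3.51.

3.51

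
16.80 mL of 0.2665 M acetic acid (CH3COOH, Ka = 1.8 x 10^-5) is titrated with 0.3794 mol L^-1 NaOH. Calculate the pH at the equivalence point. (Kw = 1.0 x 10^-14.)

n(CH3COOH) = 0.2665 x 0.01680 = 0.004477 mol; V(NaOH) at equivalence = 0.004477/0.3794 = 0.01180 L.
At equivalence all the acid is converted to CH3COO-; total volume = 0.01680 + 0.01180 = 0.02860 L, so [CH3COO-] = 0.004477/0.02860 = 0.1565 M.
Kb = Kw/Ka = 1.0e-14 / 1.8 x 10^-5 = 5.56e-10.
[OH^-] = sqrt(Kb x [CH3COO-]) = sqrt(5.56e-10 x 0.1565) = 9.33e-6 M.
pOH = 5.03, so pH = 14.00 - 5.03 = 8.97.

8.97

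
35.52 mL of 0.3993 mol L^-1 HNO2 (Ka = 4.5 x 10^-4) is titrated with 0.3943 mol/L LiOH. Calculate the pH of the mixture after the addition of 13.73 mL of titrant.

Initial n(HNO2) = 0.3993 x 0.03552 = 0.01418 mol.
n(LiOH) added = 0.3943 x 0.01373 = 0.005414 mol, converting that many moles of HNO2 to NO2-.
Remaining n(HNO2) = 0.008769 mol; n(NO2-) = 0.005414 mol.
By Henderson-Hasselbalch, pH = pKa + log([A^-]/[HA]) = 3.35 + log(0.005414/0.008769) = 3.35 + (-0.21) = 3.14.

3.14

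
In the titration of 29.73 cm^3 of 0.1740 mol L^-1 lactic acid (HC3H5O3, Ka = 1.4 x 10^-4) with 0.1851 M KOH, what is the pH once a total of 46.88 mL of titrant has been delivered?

12.66

n(acid) = 0.1740 x 0.02973 = 0.005173 mol; n(KOH) added = 0.1851 x 0.04688 = 0.008677 mol.
Base is in excess by 0.008677 - 0.005173 = 0.003504 mol in a total volume of 0.07661 L.
[OH^-] = 0.003504/0.07661 = 0.04574 M, so pOH = 1.34 and pH = 14.00 - 1.34 = 12.66.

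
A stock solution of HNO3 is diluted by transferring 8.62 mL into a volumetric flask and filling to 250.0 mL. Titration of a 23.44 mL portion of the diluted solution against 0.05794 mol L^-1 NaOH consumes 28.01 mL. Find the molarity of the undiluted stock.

n(NaOH) = 0.05794 x 0.02801 = 0.001623 mol.
n(HNO3) in the aliquot = 0.001623 mol.
[diluted HNO3] = 0.001623 / 0.02344 = 0.06924 M.
Dilution factor = 250.0/8.620 = 29.00, so [stock] = 0.06924 x 29.00 = 2.01 M.

2.01 M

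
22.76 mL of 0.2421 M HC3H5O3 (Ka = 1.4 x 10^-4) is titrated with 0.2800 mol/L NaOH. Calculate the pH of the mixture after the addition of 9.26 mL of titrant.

Initial n(HC3H5O3) = 0.2421 x 0.02276 = 0.005510 mol.
n(NaOH) added = 0.2800 x 0.009260 = 0.002593 mol, converting that many moles of HC3H5O3 to C3H5O3-.
Remaining n(HC3H5O3) = 0.002917 mol; n(C3H5O3-) = 0.002593 mol.
By Henderson-Hasselbalch, pH = pKa + log([A^-]/[HA]) = 3.85 + log(0.002593/0.002917) = 3.85 + (-0.05) = 3.80.

3.80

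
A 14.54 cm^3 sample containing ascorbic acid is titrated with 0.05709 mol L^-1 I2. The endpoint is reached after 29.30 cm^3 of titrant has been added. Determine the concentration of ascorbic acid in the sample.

0.115 M

n(I2) = 0.05709 x 0.02930 = 0.001673 mol.
From the balanced equation, 1 mol I2 reacts with 1 mol ascorbic acid, so n(ascorbic acid) = 0.001673 x 1/1 = 0.001673 mol.
[ascorbic acid] = 0.001673 / 0.01454 L = 0.115 M.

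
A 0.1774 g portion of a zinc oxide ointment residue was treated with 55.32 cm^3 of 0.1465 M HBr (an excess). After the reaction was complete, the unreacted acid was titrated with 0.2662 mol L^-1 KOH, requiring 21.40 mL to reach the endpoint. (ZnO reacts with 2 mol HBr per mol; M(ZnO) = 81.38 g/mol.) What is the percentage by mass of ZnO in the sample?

55.2%

Total n(HBr) added = 0.1465 x 0.05532 = 0.008104 mol.
n(KOH) used = 0.2662 x 0.02140 = 0.005697 mol, which equals the excess n(HBr).
So n(HBr) consumed by the sample = 0.008104 - 0.005697 = 0.002408 mol.
n(ZnO) = 0.002408 / 2 = 0.001204 mol.
mass ZnO = 0.001204 x 81.38 = 0.09797 g, so %ZnO = 0.09797/0.1774 x 100 = 55.2%.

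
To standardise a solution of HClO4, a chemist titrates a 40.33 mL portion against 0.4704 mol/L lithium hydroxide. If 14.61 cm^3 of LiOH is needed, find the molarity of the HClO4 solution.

0.170 M

n(LiOH) delivered = 0.4704 x 0.01461 = 0.006873 mol.
For a 1:1 reaction, n(HClO4) = 0.006873 mol.
[HClO4] = 0.006873 mol / 0.04033 L = 0.170 M.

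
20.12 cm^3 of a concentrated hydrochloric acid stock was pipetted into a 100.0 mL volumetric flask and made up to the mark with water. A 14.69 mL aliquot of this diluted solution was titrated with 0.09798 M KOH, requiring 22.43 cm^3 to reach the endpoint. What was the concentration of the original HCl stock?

0.744 M

n(KOH) = 0.09798 x 0.02243 = 0.002198 mol.
n(HCl) in the aliquot = 0.002198 mol.
[diluted HCl] = 0.002198 / 0.01469 = 0.1496 M.
Dilution factor = 100.0/20.12 = 4.970, so [stock] = 0.1496 x 4.970 = 0.744 M.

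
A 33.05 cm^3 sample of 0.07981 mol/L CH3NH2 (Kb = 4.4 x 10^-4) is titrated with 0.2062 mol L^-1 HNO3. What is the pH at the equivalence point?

n(CH3NH2) = 0.07981 x 0.03305 = 0.002638 mol; V(HNO3) at equivalence = 0.002638/0.2062 = 0.01279 L.
At equivalence the base is fully converted to CH3NH3+; total volume = 0.04584 L, so [CH3NH3+] = 0.002638/0.04584 = 0.05754 M.
Ka(CH3NH3+) = Kw/Kb = 1.0e-14 / 4.4 x 10^-4 = 2.27e-11.
[H^+] = sqrt(Ka x [CH3NH3+]) = sqrt(2.27e-11 x 0.05754) = 1.14e-6 M.
pH = -log(1.14e-6) = 5.94.

5.94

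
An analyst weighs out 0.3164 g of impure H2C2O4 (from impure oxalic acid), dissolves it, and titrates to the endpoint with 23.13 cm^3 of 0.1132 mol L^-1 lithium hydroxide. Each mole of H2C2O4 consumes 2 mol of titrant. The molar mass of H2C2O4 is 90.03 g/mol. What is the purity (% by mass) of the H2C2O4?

n(LiOH) = 0.1132 x 0.02313 = 0.002618 mol.
n(H2C2O4) = 0.002618 / 2 = 0.001309 mol.
mass of H2C2O4 = 0.001309 x 90.03 = 0.1179 g.
% purity = 0.1179 / 0.3164 x 100 = 37.3%.

37.3%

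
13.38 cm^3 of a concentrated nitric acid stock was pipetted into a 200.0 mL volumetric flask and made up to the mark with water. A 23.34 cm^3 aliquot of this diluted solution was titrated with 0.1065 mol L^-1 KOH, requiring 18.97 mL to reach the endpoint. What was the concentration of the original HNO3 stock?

1.29 M

n(KOH) = 0.1065 x 0.01897 = 0.002020 mol.
n(HNO3) in the aliquot = 0.002020 mol.
[diluted HNO3] = 0.002020 / 0.02334 = 0.08656 M.
Dilution factor = 200.0/13.38 = 14.95, so [stock] = 0.08656 x 14.95 = 1.29 M.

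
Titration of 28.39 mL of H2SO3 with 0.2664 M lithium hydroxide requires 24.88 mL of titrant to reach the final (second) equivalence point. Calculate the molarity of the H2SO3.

0.117 M

n(LiOH) = 0.2664 x 0.02488 = 0.006628 mol.
At the final (second) equivalence point, 2 mol OH^- react per mol H2SO3, so n(H2SO3) = 0.006628 / 2 = 0.003314 mol.
[H2SO3] = 0.003314 / 0.02839 L = 0.117 M.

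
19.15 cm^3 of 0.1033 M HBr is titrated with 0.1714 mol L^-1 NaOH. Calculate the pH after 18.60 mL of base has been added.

n(acid) = 0.1033 x 0.01915 = 0.001978 mol; n(NaOH) added = 0.1714 x 0.01860 = 0.003188 mol.
Base is in excess by 0.003188 - 0.001978 = 0.001210 mol in a total volume of 0.03775 L.
[OH^-] = 0.001210/0.03775 = 0.03205 M, so pOH = 1.49 and pH = 14.00 - 1.49 = 12.51.

12.51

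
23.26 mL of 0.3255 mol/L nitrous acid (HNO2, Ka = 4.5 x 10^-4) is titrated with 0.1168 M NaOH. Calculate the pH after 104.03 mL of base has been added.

n(acid) = 0.3255 x 0.02326 = 0.007571 mol; n(NaOH) added = 0.1168 x 0.1040 = 0.01215 mol.
Base is in excess by 0.01215 - 0.007571 = 0.004580 mol in a total volume of 0.1273 L.
[OH^-] = 0.004580/0.1273 = 0.03598 M, so pOH = 1.44 and pH = 14.00 - 1.44 = 12.56.

12.56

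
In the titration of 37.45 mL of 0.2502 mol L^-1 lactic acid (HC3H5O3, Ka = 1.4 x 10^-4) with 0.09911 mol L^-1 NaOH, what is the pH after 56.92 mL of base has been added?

Initial n(HC3H5O3) = 0.2502 x 0.03745 = 0.009370 mol.
n(NaOH) added = 0.09911 x 0.05692 = 0.005641 mol, converting that many moles of HC3H5O3 to C3H5O3-.
Remaining n(HC3H5O3) = 0.003729 mol; n(C3H5O3-) = 0.005641 mol.
By Henderson-Hasselbalch, pH = pKa + log([A^-]/[HA]) = 3.85 + log(0.005641/0.003729) = 3.85 + (+0.18) = 4.03.

4.03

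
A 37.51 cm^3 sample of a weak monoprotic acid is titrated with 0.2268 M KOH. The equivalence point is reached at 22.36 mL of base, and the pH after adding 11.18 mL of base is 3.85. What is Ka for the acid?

1.4 x 10^-4

11.18 mL is half of the equivalence volume, so this is the half-equivalence point where [HA] = [A^-].
At half-equivalence pH = pKa, so pKa = 3.85.
Ka = 10^(-3.85) = 1.4 x 10^-4.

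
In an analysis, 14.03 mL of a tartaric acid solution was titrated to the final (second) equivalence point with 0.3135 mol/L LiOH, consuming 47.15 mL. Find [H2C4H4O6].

n(LiOH) = 0.3135 x 0.04715 = 0.01478 mol.
At the final (second) equivalence point, 2 mol OH^- react per mol H2C4H4O6, so n(H2C4H4O6) = 0.01478 / 2 = 0.007391 mol.
[H2C4H4O6] = 0.007391 / 0.01403 L = 0.527 M.

0.527 M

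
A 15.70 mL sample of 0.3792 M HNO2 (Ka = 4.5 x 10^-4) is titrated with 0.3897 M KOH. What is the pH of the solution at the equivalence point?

8.32

n(HNO2) = 0.3792 x 0.01570 = 0.005953 mol; V(KOH) at equivalence = 0.005953/0.3897 = 0.01528 L.
At equivalence all the acid is converted to NO2-; total volume = 0.01570 + 0.01528 = 0.03098 L, so [NO2-] = 0.005953/0.03098 = 0.1922 M.
Kb = Kw/Ka = 1.0e-14 / 4.5 x 10^-4 = 2.22e-11.
[OH^-] = sqrt(Kb x [NO2-]) = sqrt(2.22e-11 x 0.1922) = 2.07e-6 M.
pOH = 5.68, so pH = 14.00 - 5.68 = 8.32.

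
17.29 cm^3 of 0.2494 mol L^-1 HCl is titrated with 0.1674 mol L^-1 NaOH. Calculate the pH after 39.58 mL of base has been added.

n(acid) = 0.2494 x 0.01729 = 0.004312 mol; n(NaOH) added = 0.1674 x 0.03958 = 0.006626 mol.
Base is in excess by 0.006626 - 0.004312 = 0.002314 mol in a total volume of 0.05687 L.
[OH^-] = 0.002314/0.05687 = 0.04068 M, so pOH = 1.39 and pH = 14.00 - 1.39 = 12.61.

12.61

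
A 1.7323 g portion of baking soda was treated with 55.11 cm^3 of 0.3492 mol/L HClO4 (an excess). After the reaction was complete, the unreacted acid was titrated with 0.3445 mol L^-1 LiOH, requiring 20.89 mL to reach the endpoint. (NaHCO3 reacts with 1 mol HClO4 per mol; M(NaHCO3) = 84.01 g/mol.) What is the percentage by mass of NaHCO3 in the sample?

Total n(HClO4) added = 0.3492 x 0.05511 = 0.01924 mol.
n(LiOH) used = 0.3445 x 0.02089 = 0.007197 mol, which equals the excess n(HClO4).
So n(HClO4) consumed by the sample = 0.01924 - 0.007197 = 0.01205 mol.
n(NaHCO3) = 0.01205 / 1 = 0.01205 mol.
mass NaHCO3 = 0.01205 x 84.01 = 1.012 g, so %NaHCO3 = 1.012/1.7323 x 100 = 58.4%.

58.4%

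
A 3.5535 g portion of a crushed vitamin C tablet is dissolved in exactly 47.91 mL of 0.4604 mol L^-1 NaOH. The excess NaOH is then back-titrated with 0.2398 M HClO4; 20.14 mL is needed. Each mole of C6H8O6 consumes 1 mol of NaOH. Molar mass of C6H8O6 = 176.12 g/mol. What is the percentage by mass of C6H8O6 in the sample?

85.4%

Total n(NaOH) added = 0.4604 x 0.04791 = 0.02206 mol.
n(HClO4) used = 0.2398 x 0.02014 = 0.004830 mol, which equals the excess n(NaOH).
So n(NaOH) consumed by the sample = 0.02206 - 0.004830 = 0.01723 mol.
n(C6H8O6) = 0.01723 / 1 = 0.01723 mol.
mass C6H8O6 = 0.01723 x 176.12 = 3.034 g, so %C6H8O6 = 3.034/3.5535 x 100 = 85.4%.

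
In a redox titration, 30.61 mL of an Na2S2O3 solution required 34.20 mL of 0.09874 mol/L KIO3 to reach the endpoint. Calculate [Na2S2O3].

0.662 M

n(KIO3) = 0.09874 x 0.03420 = 0.003377 mol.
From the balanced equation, 1 mol KIO3 reacts with 6 mol Na2S2O3, so n(Na2S2O3) = 0.003377 x 6/1 = 0.02026 mol.
[Na2S2O3] = 0.02026 / 0.03061 L = 0.662 M.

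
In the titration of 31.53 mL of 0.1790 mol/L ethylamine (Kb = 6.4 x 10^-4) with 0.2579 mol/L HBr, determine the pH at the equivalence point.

5.89

n(C2H5NH2) = 0.1790 x 0.03153 = 0.005644 mol; V(HBr) at equivalence = 0.005644/0.2579 = 0.02188 L.
At equivalence the base is fully converted to C2H5NH3+; total volume = 0.05341 L, so [C2H5NH3+] = 0.005644/0.05341 = 0.1057 M.
Ka(C2H5NH3+) = Kw/Kb = 1.0e-14 / 6.4 x 10^-4 = 1.56e-11.
[H^+] = sqrt(Ka x [C2H5NH3+]) = sqrt(1.56e-11 x 0.1057) = 1.28e-6 M.
pH = -log(1.28e-6) = 5.89.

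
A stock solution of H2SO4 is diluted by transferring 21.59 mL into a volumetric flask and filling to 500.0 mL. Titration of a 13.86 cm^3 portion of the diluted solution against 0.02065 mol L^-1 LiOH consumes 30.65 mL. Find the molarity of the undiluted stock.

n(LiOH) = 0.02065 x 0.03065 = 0.0006329 mol.
n(H2SO4) in the aliquot = 0.0006329 x 1/2 = 0.0003165 mol.
[diluted H2SO4] = 0.0003165 / 0.01386 = 0.02283 M.
Dilution factor = 500.0/21.59 = 23.16, so [stock] = 0.02283 x 23.16 = 0.529 M.

0.529 M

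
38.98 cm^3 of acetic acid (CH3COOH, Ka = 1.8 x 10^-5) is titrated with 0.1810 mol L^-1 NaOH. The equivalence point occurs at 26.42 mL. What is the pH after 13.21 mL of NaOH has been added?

13.21 mL is exactly half the equivalence volume (26.42/2), i.e. the half-equivalence point.
There, n(HA) = n(A^-), so pH = pKa = -log(1.8 x 10^-5) = 4.74.

4.74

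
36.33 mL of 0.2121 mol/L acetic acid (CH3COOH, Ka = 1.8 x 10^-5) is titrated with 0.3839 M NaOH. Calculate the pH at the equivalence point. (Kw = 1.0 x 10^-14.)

n(CH3COOH) = 0.2121 x 0.03633 = 0.007706 mol; V(NaOH) at equivalence = 0.007706/0.3839 = 0.02007 L.
At equivalence all the acid is converted to CH3COO-; total volume = 0.03633 + 0.02007 = 0.05640 L, so [CH3COO-] = 0.007706/0.05640 = 0.1366 M.
Kb = Kw/Ka = 1.0e-14 / 1.8 x 10^-5 = 5.56e-10.
[OH^-] = sqrt(Kb x [CH3COO-]) = sqrt(5.56e-10 x 0.1366) = 8.71e-6 M.
pOH = 5.06, so pH = 14.00 - 5.06 = 8.94.

8.94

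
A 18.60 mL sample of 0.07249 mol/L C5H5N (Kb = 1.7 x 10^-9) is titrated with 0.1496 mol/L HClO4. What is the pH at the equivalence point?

3.27

n(C5H5N) = 0.07249 x 0.01860 = 0.001348 mol; V(HClO4) at equivalence = 0.001348/0.1496 = 0.009013 L.
At equivalence the base is fully converted to C5H5NH+; total volume = 0.02761 L, so [C5H5NH+] = 0.001348/0.02761 = 0.04883 M.
Ka(C5H5NH+) = Kw/Kb = 1.0e-14 / 1.7 x 10^-9 = 5.88e-6.
[H^+] = sqrt(Ka x [C5H5NH+]) = sqrt(5.88e-6 x 0.04883) = 0.000536 M.
pH = -log(0.000536) = 3.27.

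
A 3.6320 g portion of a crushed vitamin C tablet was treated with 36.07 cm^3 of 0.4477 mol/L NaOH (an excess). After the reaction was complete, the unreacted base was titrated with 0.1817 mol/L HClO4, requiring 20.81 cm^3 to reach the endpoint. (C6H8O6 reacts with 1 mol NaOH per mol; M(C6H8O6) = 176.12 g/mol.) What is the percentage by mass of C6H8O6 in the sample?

Total n(NaOH) added = 0.4477 x 0.03607 = 0.01615 mol.
n(HClO4) used = 0.1817 x 0.02081 = 0.003781 mol, which equals the excess n(NaOH).
So n(NaOH) consumed by the sample = 0.01615 - 0.003781 = 0.01237 mol.
n(C6H8O6) = 0.01237 / 1 = 0.01237 mol.
mass C6H8O6 = 0.01237 x 176.12 = 2.178 g, so %C6H8O6 = 2.178/3.6320 x 100 = 60.0%.

60.0%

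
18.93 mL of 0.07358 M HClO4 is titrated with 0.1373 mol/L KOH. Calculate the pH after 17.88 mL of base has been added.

n(acid) = 0.07358 x 0.01893 = 0.001393 mol; n(KOH) added = 0.1373 x 0.01788 = 0.002455 mol.
Base is in excess by 0.002455 - 0.001393 = 0.001062 mol in a total volume of 0.03681 L.
[OH^-] = 0.001062/0.03681 = 0.02885 M, so pOH = 1.54 and pH = 14.00 - 1.54 = 12.46.

12.46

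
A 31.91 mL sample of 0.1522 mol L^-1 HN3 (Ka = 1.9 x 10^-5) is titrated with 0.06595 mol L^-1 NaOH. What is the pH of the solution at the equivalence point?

8.69

n(HN3) = 0.1522 x 0.03191 = 0.004857 mol; V(NaOH) at equivalence = 0.004857/0.06595 = 0.07364 L.
At equivalence all the acid is converted to N3-; total volume = 0.03191 + 0.07364 = 0.1056 L, so [N3-] = 0.004857/0.1056 = 0.04601 M.
Kb = Kw/Ka = 1.0e-14 / 1.9 x 10^-5 = 5.26e-10.
[OH^-] = sqrt(Kb x [N3-]) = sqrt(5.26e-10 x 0.04601) = 4.92e-6 M.
pOH = 5.31, so pH = 14.00 - 5.31 = 8.69.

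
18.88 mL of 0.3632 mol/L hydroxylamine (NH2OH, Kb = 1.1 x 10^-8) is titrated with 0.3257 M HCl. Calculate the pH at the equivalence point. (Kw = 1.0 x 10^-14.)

n(NH2OH) = 0.3632 x 0.01888 = 0.006857 mol; V(HCl) at equivalence = 0.006857/0.3257 = 0.02105 L.
At equivalence the base is fully converted to NH3OH+; total volume = 0.03993 L, so [NH3OH+] = 0.006857/0.03993 = 0.1717 M.
Ka(NH3OH+) = Kw/Kb = 1.0e-14 / 1.1 x 10^-8 = 9.09e-7.
[H^+] = sqrt(Ka x [NH3OH+]) = sqrt(9.09e-7 x 0.1717) = 0.000395 M.
pH = -log(0.000395) = 3.40.

3.40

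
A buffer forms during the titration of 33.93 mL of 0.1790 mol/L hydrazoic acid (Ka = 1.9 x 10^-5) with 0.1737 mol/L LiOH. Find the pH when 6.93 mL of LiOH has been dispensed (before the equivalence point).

4.11

Initial n(HN3) = 0.1790 x 0.03393 = 0.006073 mol.
n(LiOH) added = 0.1737 x 0.006930 = 0.001204 mol, converting that many moles of HN3 to N3-.
Remaining n(HN3) = 0.004870 mol; n(N3-) = 0.001204 mol.
By Henderson-Hasselbalch, pH = pKa + log([A^-]/[HA]) = 4.72 + log(0.001204/0.004870) = 4.72 + (-0.61) = 4.11.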